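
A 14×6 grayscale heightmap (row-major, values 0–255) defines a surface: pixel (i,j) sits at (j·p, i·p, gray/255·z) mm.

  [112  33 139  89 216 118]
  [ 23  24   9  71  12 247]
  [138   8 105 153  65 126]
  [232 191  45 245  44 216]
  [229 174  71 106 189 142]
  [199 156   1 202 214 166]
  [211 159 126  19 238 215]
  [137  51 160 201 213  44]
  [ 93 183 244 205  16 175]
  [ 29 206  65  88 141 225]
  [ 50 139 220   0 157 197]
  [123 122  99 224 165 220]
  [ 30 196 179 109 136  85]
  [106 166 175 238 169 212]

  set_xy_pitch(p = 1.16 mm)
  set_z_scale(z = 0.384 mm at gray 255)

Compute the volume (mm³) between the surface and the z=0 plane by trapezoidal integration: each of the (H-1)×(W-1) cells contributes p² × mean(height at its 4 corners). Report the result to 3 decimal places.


17.571

height_mm = gray/255 × 0.384; cell vol = 1.16² × mean(4 corners)
unit = 1.16² × 0.384 / (4×255) = 0.000506579 mm³ per gray-sum
row 0: Σ corner-gray over 5 cells = 1686  → 0.8541
row 1: Σ corner-gray over 5 cells = 1428  → 0.7234
row 2: Σ corner-gray over 5 cells = 2424  → 1.2279
row 3: Σ corner-gray over 5 cells = 2949  → 1.4939
row 4: Σ corner-gray over 5 cells = 2962  → 1.5005
row 5: Σ corner-gray over 5 cells = 3021  → 1.5304
row 6: Σ corner-gray over 5 cells = 2941  → 1.4898
row 7: Σ corner-gray over 5 cells = 2995  → 1.5172
row 8: Σ corner-gray over 5 cells = 2818  → 1.4275
row 9: Σ corner-gray over 5 cells = 2533  → 1.2832
row 10: Σ corner-gray over 5 cells = 2842  → 1.4397
row 11: Σ corner-gray over 5 cells = 2918  → 1.4782
row 12: Σ corner-gray over 5 cells = 3169  → 1.6053
Σ rows: total corner-gray = 34686  → 17.5712 mm³


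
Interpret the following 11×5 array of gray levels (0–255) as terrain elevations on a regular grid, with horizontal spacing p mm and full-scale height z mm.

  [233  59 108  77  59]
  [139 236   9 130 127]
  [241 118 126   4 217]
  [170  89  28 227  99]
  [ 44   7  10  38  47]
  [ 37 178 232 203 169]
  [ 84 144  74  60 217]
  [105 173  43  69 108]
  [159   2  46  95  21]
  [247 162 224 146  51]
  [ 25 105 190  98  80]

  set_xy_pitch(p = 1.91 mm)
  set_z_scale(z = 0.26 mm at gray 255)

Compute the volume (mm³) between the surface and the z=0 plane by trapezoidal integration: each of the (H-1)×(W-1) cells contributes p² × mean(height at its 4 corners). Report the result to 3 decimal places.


16.484

height_mm = gray/255 × 0.26; cell vol = 1.91² × mean(4 corners)
unit = 1.91² × 0.26 / (4×255) = 0.000929908 mm³ per gray-sum
row 0: Σ corner-gray over 4 cells = 1796  → 1.6701
row 1: Σ corner-gray over 4 cells = 1970  → 1.8319
row 2: Σ corner-gray over 4 cells = 1911  → 1.7771
row 3: Σ corner-gray over 4 cells = 1158  → 1.0768
row 4: Σ corner-gray over 4 cells = 1633  → 1.5185
row 5: Σ corner-gray over 4 cells = 2289  → 2.1286
row 6: Σ corner-gray over 4 cells = 1640  → 1.5250
row 7: Σ corner-gray over 4 cells = 1249  → 1.1615
row 8: Σ corner-gray over 4 cells = 1828  → 1.6999
row 9: Σ corner-gray over 4 cells = 2253  → 2.0951
Σ rows: total corner-gray = 17727  → 16.4845 mm³


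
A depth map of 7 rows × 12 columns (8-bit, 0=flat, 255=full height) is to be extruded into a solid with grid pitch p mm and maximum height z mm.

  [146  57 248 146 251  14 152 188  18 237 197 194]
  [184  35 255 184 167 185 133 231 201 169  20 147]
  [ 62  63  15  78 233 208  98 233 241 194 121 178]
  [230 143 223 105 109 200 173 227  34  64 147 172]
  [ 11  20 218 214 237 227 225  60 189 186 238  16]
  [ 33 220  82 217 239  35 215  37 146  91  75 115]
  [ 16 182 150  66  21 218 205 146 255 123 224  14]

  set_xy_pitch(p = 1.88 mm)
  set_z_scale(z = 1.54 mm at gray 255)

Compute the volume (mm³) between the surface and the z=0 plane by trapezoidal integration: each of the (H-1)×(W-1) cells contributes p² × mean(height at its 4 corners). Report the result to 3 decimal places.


height_mm = gray/255 × 1.54; cell vol = 1.88² × mean(4 corners)
unit = 1.88² × 1.54 / (4×255) = 0.00533625 mm³ per gray-sum
row 0: Σ corner-gray over 11 cells = 6847  → 36.5373
row 1: Σ corner-gray over 11 cells = 6699  → 35.7475
row 2: Σ corner-gray over 11 cells = 6460  → 34.4722
row 3: Σ corner-gray over 11 cells = 6907  → 36.8575
row 4: Σ corner-gray over 11 cells = 6517  → 34.7763
row 5: Σ corner-gray over 11 cells = 6072  → 32.4017
Σ rows: total corner-gray = 39502  → 210.7926 mm³

210.793


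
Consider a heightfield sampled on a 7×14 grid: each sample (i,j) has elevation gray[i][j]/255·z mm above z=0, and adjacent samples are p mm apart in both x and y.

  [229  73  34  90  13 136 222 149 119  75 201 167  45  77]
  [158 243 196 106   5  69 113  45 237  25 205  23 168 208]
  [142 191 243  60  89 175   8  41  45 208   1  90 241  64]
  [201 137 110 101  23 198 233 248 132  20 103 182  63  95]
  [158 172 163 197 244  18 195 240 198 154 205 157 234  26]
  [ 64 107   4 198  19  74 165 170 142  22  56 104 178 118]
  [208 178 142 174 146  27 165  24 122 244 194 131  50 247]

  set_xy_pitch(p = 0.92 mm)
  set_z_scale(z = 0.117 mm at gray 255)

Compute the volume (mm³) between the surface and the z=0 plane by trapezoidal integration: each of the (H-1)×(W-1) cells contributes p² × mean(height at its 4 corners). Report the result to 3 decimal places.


height_mm = gray/255 × 0.117; cell vol = 0.92² × mean(4 corners)
unit = 0.92² × 0.117 / (4×255) = 9.70871e-05 mm³ per gray-sum
row 0: Σ corner-gray over 13 cells = 6190  → 0.6010
row 1: Σ corner-gray over 13 cells = 6226  → 0.6045
row 2: Σ corner-gray over 13 cells = 6386  → 0.6200
row 3: Σ corner-gray over 13 cells = 7934  → 0.7703
row 4: Σ corner-gray over 13 cells = 7198  → 0.6988
row 5: Σ corner-gray over 13 cells = 6309  → 0.6125
Σ rows: total corner-gray = 40243  → 3.9071 mm³

3.907


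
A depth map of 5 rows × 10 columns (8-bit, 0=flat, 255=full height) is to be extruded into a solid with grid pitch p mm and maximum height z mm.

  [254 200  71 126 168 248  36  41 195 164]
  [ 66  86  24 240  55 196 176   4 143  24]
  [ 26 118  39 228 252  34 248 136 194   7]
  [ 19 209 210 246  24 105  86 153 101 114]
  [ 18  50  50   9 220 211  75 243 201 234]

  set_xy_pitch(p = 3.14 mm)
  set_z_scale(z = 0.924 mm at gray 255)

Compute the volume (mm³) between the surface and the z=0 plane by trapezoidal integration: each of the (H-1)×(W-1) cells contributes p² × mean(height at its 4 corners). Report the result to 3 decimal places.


167.004

height_mm = gray/255 × 0.924; cell vol = 3.14² × mean(4 corners)
unit = 3.14² × 0.924 / (4×255) = 0.00893164 mm³ per gray-sum
row 0: Σ corner-gray over 9 cells = 4526  → 40.4246
row 1: Σ corner-gray over 9 cells = 4469  → 39.9155
row 2: Σ corner-gray over 9 cells = 4932  → 44.0508
row 3: Σ corner-gray over 9 cells = 4771  → 42.6128
Σ rows: total corner-gray = 18698  → 167.0038 mm³


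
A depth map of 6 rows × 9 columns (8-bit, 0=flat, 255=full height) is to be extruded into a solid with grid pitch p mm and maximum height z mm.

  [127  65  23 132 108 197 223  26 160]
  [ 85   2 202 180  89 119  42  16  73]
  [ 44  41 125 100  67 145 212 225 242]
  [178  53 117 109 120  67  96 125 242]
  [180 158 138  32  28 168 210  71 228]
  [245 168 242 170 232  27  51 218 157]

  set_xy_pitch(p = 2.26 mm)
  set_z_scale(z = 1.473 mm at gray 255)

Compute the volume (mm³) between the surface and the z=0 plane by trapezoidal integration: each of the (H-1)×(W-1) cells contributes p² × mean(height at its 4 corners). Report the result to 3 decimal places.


height_mm = gray/255 × 1.473; cell vol = 2.26² × mean(4 corners)
unit = 2.26² × 1.473 / (4×255) = 0.00737598 mm³ per gray-sum
row 0: Σ corner-gray over 8 cells = 3293  → 24.2891
row 1: Σ corner-gray over 8 cells = 3574  → 26.3617
row 2: Σ corner-gray over 8 cells = 3910  → 28.8401
row 3: Σ corner-gray over 8 cells = 3812  → 28.1172
row 4: Σ corner-gray over 8 cells = 4636  → 34.1950
Σ rows: total corner-gray = 19225  → 141.8031 mm³

141.803


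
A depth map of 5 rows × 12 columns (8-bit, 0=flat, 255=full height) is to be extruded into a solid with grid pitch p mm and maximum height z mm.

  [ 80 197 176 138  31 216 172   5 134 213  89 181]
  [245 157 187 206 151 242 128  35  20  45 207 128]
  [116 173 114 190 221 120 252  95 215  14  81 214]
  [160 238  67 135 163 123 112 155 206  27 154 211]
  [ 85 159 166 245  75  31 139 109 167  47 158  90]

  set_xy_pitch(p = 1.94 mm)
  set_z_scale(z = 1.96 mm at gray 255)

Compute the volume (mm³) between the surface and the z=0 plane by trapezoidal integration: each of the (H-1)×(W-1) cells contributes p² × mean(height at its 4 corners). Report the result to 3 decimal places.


height_mm = gray/255 × 1.96; cell vol = 1.94² × mean(4 corners)
unit = 1.94² × 1.96 / (4×255) = 0.00723202 mm³ per gray-sum
row 0: Σ corner-gray over 11 cells = 6132  → 44.3467
row 1: Σ corner-gray over 11 cells = 6409  → 46.3500
row 2: Σ corner-gray over 11 cells = 6411  → 46.3645
row 3: Σ corner-gray over 11 cells = 5898  → 42.6544
Σ rows: total corner-gray = 24850  → 179.7156 mm³

179.716


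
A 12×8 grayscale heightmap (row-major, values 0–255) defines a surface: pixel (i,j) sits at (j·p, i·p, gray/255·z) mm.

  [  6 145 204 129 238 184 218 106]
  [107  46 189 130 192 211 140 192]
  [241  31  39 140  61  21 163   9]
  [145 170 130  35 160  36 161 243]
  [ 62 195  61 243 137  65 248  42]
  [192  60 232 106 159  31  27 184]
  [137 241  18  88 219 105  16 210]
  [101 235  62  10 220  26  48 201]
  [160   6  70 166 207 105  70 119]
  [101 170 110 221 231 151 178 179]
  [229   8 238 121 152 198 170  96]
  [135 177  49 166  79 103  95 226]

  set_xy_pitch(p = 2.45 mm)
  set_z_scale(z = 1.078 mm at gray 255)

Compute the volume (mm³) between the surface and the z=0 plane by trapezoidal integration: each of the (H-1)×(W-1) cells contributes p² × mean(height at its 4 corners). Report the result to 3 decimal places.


height_mm = gray/255 × 1.078; cell vol = 2.45² × mean(4 corners)
unit = 2.45² × 1.078 / (4×255) = 0.00634382 mm³ per gray-sum
row 0: Σ corner-gray over 7 cells = 4463  → 28.3125
row 1: Σ corner-gray over 7 cells = 3275  → 20.7760
row 2: Σ corner-gray over 7 cells = 2932  → 18.6001
row 3: Σ corner-gray over 7 cells = 3774  → 23.9416
row 4: Σ corner-gray over 7 cells = 3608  → 22.8885
row 5: Σ corner-gray over 7 cells = 3327  → 21.1059
row 6: Σ corner-gray over 7 cells = 3225  → 20.4588
row 7: Σ corner-gray over 7 cells = 3031  → 19.2281
row 8: Σ corner-gray over 7 cells = 3929  → 24.9249
row 9: Σ corner-gray over 7 cells = 4501  → 28.5535
row 10: Σ corner-gray over 7 cells = 3798  → 24.0938
Σ rows: total corner-gray = 39863  → 252.8836 mm³

252.884


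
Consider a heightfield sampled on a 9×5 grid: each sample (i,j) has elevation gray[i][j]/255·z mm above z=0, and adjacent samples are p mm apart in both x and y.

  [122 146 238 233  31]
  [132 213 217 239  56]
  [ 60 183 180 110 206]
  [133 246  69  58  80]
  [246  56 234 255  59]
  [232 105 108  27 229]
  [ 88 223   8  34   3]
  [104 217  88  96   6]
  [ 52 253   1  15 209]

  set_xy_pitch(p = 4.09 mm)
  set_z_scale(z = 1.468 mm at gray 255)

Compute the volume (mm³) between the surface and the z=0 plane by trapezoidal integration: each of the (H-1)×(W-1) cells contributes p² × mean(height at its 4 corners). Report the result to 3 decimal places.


height_mm = gray/255 × 1.468; cell vol = 4.09² × mean(4 corners)
unit = 4.09² × 1.468 / (4×255) = 0.0240753 mm³ per gray-sum
row 0: Σ corner-gray over 4 cells = 2913  → 70.1315
row 1: Σ corner-gray over 4 cells = 2738  → 65.9183
row 2: Σ corner-gray over 4 cells = 2171  → 52.2676
row 3: Σ corner-gray over 4 cells = 2354  → 56.6734
row 4: Σ corner-gray over 4 cells = 2336  → 56.2400
row 5: Σ corner-gray over 4 cells = 1562  → 37.6057
row 6: Σ corner-gray over 4 cells = 1533  → 36.9075
row 7: Σ corner-gray over 4 cells = 1711  → 41.1929
Σ rows: total corner-gray = 17318  → 416.9368 mm³

416.937


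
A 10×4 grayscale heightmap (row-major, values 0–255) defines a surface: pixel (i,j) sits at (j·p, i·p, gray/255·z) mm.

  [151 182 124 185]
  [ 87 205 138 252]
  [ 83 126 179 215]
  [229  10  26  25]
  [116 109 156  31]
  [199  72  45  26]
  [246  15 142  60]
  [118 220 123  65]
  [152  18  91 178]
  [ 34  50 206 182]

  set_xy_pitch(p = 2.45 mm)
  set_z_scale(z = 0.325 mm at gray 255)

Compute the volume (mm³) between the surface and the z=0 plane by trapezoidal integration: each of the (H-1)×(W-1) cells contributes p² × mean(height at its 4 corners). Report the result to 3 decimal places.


height_mm = gray/255 × 0.325; cell vol = 2.45² × mean(4 corners)
unit = 2.45² × 0.325 / (4×255) = 0.00191256 mm³ per gray-sum
row 0: Σ corner-gray over 3 cells = 1973  → 3.7735
row 1: Σ corner-gray over 3 cells = 1933  → 3.6970
row 2: Σ corner-gray over 3 cells = 1234  → 2.3601
row 3: Σ corner-gray over 3 cells = 1003  → 1.9183
row 4: Σ corner-gray over 3 cells = 1136  → 2.1727
row 5: Σ corner-gray over 3 cells = 1079  → 2.0637
row 6: Σ corner-gray over 3 cells = 1489  → 2.8478
row 7: Σ corner-gray over 3 cells = 1417  → 2.7101
row 8: Σ corner-gray over 3 cells = 1276  → 2.4404
Σ rows: total corner-gray = 12540  → 23.9835 mm³

23.984


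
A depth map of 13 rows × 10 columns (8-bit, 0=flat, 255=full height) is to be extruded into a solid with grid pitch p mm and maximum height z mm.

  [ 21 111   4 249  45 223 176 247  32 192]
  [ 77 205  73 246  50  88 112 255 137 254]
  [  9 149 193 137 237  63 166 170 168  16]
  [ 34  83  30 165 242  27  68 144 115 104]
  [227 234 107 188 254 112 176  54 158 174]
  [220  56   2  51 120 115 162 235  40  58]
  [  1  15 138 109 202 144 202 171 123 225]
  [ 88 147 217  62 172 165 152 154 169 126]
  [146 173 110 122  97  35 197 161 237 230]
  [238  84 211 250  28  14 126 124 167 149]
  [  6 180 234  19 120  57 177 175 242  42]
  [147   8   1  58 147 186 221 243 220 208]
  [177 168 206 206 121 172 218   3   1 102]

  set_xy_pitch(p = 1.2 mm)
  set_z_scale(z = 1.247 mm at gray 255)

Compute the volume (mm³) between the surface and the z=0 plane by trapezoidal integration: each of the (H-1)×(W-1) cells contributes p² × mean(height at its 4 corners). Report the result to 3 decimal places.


height_mm = gray/255 × 1.247; cell vol = 1.2² × mean(4 corners)
unit = 1.2² × 1.247 / (4×255) = 0.00176047 mm³ per gray-sum
row 0: Σ corner-gray over 9 cells = 5050  → 8.8904
row 1: Σ corner-gray over 9 cells = 5254  → 9.2495
row 2: Σ corner-gray over 9 cells = 4477  → 7.8816
row 3: Σ corner-gray over 9 cells = 4853  → 8.5436
row 4: Σ corner-gray over 9 cells = 4807  → 8.4626
row 5: Σ corner-gray over 9 cells = 4274  → 7.5243
row 6: Σ corner-gray over 9 cells = 5124  → 9.0207
row 7: Σ corner-gray over 9 cells = 5330  → 9.3833
row 8: Σ corner-gray over 9 cells = 5035  → 8.8640
row 9: Σ corner-gray over 9 cells = 4851  → 8.5400
row 10: Σ corner-gray over 9 cells = 4979  → 8.7654
row 11: Σ corner-gray over 9 cells = 4992  → 8.7883
Σ rows: total corner-gray = 59026  → 103.9135 mm³

103.914


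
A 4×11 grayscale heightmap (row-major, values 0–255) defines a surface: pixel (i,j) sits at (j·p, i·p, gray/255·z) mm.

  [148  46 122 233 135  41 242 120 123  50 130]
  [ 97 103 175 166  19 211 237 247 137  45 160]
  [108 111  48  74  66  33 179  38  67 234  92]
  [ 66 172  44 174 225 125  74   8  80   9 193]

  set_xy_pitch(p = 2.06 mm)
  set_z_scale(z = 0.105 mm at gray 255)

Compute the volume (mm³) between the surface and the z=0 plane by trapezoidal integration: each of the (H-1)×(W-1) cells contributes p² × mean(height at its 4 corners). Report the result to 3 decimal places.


6.228

height_mm = gray/255 × 0.105; cell vol = 2.06² × mean(4 corners)
unit = 2.06² × 0.105 / (4×255) = 0.000436841 mm³ per gray-sum
row 0: Σ corner-gray over 10 cells = 5439  → 2.3760
row 1: Σ corner-gray over 10 cells = 4837  → 2.1130
row 2: Σ corner-gray over 10 cells = 3981  → 1.7391
Σ rows: total corner-gray = 14257  → 6.2280 mm³


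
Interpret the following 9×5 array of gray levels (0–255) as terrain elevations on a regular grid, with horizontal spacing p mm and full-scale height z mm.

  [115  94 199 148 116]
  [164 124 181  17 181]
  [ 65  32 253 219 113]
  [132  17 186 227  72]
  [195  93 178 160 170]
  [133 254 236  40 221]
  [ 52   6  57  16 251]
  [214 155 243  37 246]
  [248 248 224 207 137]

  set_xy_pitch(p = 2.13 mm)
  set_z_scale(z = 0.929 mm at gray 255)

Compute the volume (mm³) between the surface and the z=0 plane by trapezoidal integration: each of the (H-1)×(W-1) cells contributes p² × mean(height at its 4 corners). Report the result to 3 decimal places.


height_mm = gray/255 × 0.929; cell vol = 2.13² × mean(4 corners)
unit = 2.13² × 0.929 / (4×255) = 0.00413214 mm³ per gray-sum
row 0: Σ corner-gray over 4 cells = 2102  → 8.6858
row 1: Σ corner-gray over 4 cells = 2175  → 8.9874
row 2: Σ corner-gray over 4 cells = 2250  → 9.2973
row 3: Σ corner-gray over 4 cells = 2291  → 9.4667
row 4: Σ corner-gray over 4 cells = 2641  → 10.9130
row 5: Σ corner-gray over 4 cells = 1875  → 7.7478
row 6: Σ corner-gray over 4 cells = 1791  → 7.4007
row 7: Σ corner-gray over 4 cells = 3073  → 12.6981
Σ rows: total corner-gray = 18198  → 75.1966 mm³

75.197


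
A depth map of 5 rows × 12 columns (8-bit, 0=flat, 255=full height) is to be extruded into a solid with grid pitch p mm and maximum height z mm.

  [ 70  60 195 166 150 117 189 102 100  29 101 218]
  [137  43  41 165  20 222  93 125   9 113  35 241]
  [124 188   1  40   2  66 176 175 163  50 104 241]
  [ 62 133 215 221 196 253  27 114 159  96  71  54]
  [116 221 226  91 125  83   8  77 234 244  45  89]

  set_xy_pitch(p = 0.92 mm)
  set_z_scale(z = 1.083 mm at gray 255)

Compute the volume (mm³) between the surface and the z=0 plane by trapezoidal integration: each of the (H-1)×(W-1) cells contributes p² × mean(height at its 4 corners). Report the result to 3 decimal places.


18.514

height_mm = gray/255 × 1.083; cell vol = 0.92² × mean(4 corners)
unit = 0.92² × 1.083 / (4×255) = 0.000898678 mm³ per gray-sum
row 0: Σ corner-gray over 11 cells = 4816  → 4.3280
row 1: Σ corner-gray over 11 cells = 4405  → 3.9587
row 2: Σ corner-gray over 11 cells = 5381  → 4.8358
row 3: Σ corner-gray over 11 cells = 5999  → 5.3912
Σ rows: total corner-gray = 20601  → 18.5137 mm³


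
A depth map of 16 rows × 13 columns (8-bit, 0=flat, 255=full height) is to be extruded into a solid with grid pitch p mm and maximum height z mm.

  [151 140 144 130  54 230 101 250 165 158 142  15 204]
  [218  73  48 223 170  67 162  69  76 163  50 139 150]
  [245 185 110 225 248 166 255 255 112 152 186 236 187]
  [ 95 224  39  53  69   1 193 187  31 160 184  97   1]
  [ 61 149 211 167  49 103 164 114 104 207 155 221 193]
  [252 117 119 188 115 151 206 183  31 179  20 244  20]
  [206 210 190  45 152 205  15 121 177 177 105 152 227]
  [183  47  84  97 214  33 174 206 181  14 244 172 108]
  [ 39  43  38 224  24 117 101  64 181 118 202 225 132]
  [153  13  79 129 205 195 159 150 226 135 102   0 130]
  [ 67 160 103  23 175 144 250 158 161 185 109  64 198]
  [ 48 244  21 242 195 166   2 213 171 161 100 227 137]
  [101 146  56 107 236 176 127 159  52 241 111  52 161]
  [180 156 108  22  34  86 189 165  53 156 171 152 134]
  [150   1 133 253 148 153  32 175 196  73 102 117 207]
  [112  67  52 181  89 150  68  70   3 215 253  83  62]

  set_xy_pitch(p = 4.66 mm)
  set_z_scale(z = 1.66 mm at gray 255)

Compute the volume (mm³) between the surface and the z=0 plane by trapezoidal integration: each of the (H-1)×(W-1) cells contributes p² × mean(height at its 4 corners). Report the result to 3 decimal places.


height_mm = gray/255 × 1.66; cell vol = 4.66² × mean(4 corners)
unit = 4.66² × 1.66 / (4×255) = 0.0353411 mm³ per gray-sum
row 0: Σ corner-gray over 12 cells = 6261  → 221.2705
row 1: Σ corner-gray over 12 cells = 7540  → 266.4717
row 2: Σ corner-gray over 12 cells = 7264  → 256.7176
row 3: Σ corner-gray over 12 cells = 6114  → 216.0753
row 4: Σ corner-gray over 12 cells = 6920  → 244.5602
row 5: Σ corner-gray over 12 cells = 6909  → 244.1715
row 6: Σ corner-gray over 12 cells = 6754  → 238.6936
row 7: Σ corner-gray over 12 cells = 6068  → 214.4496
row 8: Σ corner-gray over 12 cells = 5914  → 209.0071
row 9: Σ corner-gray over 12 cells = 6398  → 226.1122
row 10: Σ corner-gray over 12 cells = 6998  → 247.3168
row 11: Σ corner-gray over 12 cells = 6857  → 242.3337
row 12: Σ corner-gray over 12 cells = 6086  → 215.0858
row 13: Σ corner-gray over 12 cells = 6021  → 212.7886
row 14: Σ corner-gray over 12 cells = 5759  → 203.5292
Σ rows: total corner-gray = 97863  → 3458.5836 mm³

3458.584


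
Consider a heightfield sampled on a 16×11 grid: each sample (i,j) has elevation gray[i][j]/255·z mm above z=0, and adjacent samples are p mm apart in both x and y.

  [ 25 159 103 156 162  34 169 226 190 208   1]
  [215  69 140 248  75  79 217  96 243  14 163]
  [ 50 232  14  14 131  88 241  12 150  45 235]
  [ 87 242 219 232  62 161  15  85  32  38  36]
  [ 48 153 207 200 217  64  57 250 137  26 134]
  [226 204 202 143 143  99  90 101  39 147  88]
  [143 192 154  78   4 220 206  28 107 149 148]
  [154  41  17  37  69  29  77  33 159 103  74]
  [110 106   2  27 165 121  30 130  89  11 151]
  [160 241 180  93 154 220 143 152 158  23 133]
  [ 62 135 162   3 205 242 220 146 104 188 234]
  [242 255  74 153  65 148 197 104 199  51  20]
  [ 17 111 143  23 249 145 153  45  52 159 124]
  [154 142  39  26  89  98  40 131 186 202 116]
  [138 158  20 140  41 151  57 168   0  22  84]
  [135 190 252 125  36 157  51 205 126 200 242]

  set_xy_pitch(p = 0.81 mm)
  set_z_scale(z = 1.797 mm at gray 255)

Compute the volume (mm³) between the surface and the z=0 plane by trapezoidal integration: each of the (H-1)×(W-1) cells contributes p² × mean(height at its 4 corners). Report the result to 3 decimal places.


height_mm = gray/255 × 1.797; cell vol = 0.81² × mean(4 corners)
unit = 0.81² × 1.797 / (4×255) = 0.00115589 mm³ per gray-sum
row 0: Σ corner-gray over 10 cells = 5580  → 6.4499
row 1: Σ corner-gray over 10 cells = 4879  → 5.6396
row 2: Σ corner-gray over 10 cells = 4434  → 5.1252
row 3: Σ corner-gray over 10 cells = 5099  → 5.8939
row 4: Σ corner-gray over 10 cells = 5454  → 6.3042
row 5: Σ corner-gray over 10 cells = 5217  → 6.0303
row 6: Σ corner-gray over 10 cells = 3925  → 4.5369
row 7: Σ corner-gray over 10 cells = 2981  → 3.4457
row 8: Σ corner-gray over 10 cells = 4644  → 5.3680
row 9: Σ corner-gray over 10 cells = 6127  → 7.0822
row 10: Σ corner-gray over 10 cells = 5860  → 6.7735
row 11: Σ corner-gray over 10 cells = 5055  → 5.8430
row 12: Σ corner-gray over 10 cells = 4477  → 5.1749
row 13: Σ corner-gray over 10 cells = 3912  → 4.5219
row 14: Σ corner-gray over 10 cells = 4797  → 5.5448
Σ rows: total corner-gray = 72441  → 83.7341 mm³

83.734


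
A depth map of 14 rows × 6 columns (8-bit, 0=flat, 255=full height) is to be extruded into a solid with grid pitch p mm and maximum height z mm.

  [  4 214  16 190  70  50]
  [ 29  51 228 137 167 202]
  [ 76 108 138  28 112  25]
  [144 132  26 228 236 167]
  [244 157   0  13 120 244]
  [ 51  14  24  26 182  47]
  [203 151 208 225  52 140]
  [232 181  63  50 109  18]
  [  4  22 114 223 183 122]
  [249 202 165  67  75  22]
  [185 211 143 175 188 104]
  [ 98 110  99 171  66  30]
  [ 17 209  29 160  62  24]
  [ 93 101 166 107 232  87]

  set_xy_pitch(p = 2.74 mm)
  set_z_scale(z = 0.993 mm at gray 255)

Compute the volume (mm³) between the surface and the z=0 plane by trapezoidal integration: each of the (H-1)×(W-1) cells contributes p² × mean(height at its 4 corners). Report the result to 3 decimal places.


height_mm = gray/255 × 0.993; cell vol = 2.74² × mean(4 corners)
unit = 2.74² × 0.993 / (4×255) = 0.00730887 mm³ per gray-sum
row 0: Σ corner-gray over 5 cells = 2431  → 17.7679
row 1: Σ corner-gray over 5 cells = 2270  → 16.5911
row 2: Σ corner-gray over 5 cells = 2428  → 17.7459
row 3: Σ corner-gray over 5 cells = 2623  → 19.1712
row 4: Σ corner-gray over 5 cells = 1658  → 12.1181
row 5: Σ corner-gray over 5 cells = 2205  → 16.1161
row 6: Σ corner-gray over 5 cells = 2671  → 19.5220
row 7: Σ corner-gray over 5 cells = 2266  → 16.5619
row 8: Σ corner-gray over 5 cells = 2499  → 18.2649
row 9: Σ corner-gray over 5 cells = 3012  → 22.0143
row 10: Σ corner-gray over 5 cells = 2743  → 20.0482
row 11: Σ corner-gray over 5 cells = 1981  → 14.4789
row 12: Σ corner-gray over 5 cells = 2353  → 17.1978
Σ rows: total corner-gray = 31140  → 227.5982 mm³

227.598


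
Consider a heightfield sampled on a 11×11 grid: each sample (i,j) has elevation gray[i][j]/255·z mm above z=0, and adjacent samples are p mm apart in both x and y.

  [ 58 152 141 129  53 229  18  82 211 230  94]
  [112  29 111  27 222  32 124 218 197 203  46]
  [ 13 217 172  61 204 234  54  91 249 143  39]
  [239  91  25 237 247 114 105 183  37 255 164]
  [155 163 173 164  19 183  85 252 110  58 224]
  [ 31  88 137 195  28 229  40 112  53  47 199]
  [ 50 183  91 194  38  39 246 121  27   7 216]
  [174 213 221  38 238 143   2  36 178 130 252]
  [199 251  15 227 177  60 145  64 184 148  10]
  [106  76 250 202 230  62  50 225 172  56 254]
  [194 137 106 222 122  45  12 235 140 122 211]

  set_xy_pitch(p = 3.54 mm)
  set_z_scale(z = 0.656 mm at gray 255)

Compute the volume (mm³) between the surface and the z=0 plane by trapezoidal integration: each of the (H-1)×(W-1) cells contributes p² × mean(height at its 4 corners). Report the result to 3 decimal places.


429.759

height_mm = gray/255 × 0.656; cell vol = 3.54² × mean(4 corners)
unit = 3.54² × 0.656 / (4×255) = 0.00805954 mm³ per gray-sum
row 0: Σ corner-gray over 10 cells = 5126  → 41.3132
row 1: Σ corner-gray over 10 cells = 5386  → 43.4087
row 2: Σ corner-gray over 10 cells = 5893  → 47.4949
row 3: Σ corner-gray over 10 cells = 5784  → 46.6164
row 4: Σ corner-gray over 10 cells = 4881  → 39.3386
row 5: Σ corner-gray over 10 cells = 4246  → 34.2208
row 6: Σ corner-gray over 10 cells = 4982  → 40.1526
row 7: Σ corner-gray over 10 cells = 5575  → 44.9319
row 8: Σ corner-gray over 10 cells = 5757  → 46.3988
row 9: Σ corner-gray over 10 cells = 5693  → 45.8830
Σ rows: total corner-gray = 53323  → 429.7588 mm³


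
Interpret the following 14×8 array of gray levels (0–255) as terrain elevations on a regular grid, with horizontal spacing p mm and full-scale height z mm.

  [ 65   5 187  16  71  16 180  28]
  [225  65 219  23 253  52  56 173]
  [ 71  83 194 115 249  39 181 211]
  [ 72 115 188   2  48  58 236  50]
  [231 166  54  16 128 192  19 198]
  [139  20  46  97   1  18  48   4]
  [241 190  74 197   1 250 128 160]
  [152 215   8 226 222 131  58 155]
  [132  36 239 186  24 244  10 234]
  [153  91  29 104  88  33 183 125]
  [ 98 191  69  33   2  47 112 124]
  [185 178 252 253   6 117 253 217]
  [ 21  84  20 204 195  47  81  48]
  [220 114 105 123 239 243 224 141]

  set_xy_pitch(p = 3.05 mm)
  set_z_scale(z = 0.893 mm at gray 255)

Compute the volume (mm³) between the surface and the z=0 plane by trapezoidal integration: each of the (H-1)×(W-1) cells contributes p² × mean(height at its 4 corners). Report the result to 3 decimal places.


height_mm = gray/255 × 0.893; cell vol = 3.05² × mean(4 corners)
unit = 3.05² × 0.893 / (4×255) = 0.00814425 mm³ per gray-sum
row 0: Σ corner-gray over 7 cells = 2777  → 22.6166
row 1: Σ corner-gray over 7 cells = 3738  → 30.4432
row 2: Σ corner-gray over 7 cells = 3420  → 27.8533
row 3: Σ corner-gray over 7 cells = 2995  → 24.3920
row 4: Σ corner-gray over 7 cells = 2182  → 17.7707
row 5: Σ corner-gray over 7 cells = 2684  → 21.8592
row 6: Σ corner-gray over 7 cells = 4108  → 33.4566
row 7: Σ corner-gray over 7 cells = 3871  → 31.5264
row 8: Σ corner-gray over 7 cells = 3178  → 25.8824
row 9: Σ corner-gray over 7 cells = 2464  → 20.0674
row 10: Σ corner-gray over 7 cells = 3650  → 29.7265
row 11: Σ corner-gray over 7 cells = 3851  → 31.3635
row 12: Σ corner-gray over 7 cells = 3788  → 30.8504
Σ rows: total corner-gray = 42706  → 347.8082 mm³

347.808


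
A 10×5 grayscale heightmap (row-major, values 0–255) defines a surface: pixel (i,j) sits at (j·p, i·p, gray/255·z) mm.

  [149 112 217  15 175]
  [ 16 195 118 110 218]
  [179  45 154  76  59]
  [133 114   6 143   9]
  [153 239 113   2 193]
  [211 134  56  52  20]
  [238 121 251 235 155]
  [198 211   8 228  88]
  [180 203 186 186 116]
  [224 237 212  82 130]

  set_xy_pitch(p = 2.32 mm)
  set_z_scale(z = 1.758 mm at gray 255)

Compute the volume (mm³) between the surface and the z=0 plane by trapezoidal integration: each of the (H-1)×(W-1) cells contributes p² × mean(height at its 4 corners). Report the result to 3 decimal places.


180.933

height_mm = gray/255 × 1.758; cell vol = 2.32² × mean(4 corners)
unit = 2.32² × 1.758 / (4×255) = 0.00927672 mm³ per gray-sum
row 0: Σ corner-gray over 4 cells = 2092  → 19.4069
row 1: Σ corner-gray over 4 cells = 1868  → 17.3289
row 2: Σ corner-gray over 4 cells = 1456  → 13.5069
row 3: Σ corner-gray over 4 cells = 1722  → 15.9745
row 4: Σ corner-gray over 4 cells = 1769  → 16.4105
row 5: Σ corner-gray over 4 cells = 2322  → 21.5406
row 6: Σ corner-gray over 4 cells = 2787  → 25.8542
row 7: Σ corner-gray over 4 cells = 2626  → 24.3607
row 8: Σ corner-gray over 4 cells = 2862  → 26.5500
Σ rows: total corner-gray = 19504  → 180.9332 mm³


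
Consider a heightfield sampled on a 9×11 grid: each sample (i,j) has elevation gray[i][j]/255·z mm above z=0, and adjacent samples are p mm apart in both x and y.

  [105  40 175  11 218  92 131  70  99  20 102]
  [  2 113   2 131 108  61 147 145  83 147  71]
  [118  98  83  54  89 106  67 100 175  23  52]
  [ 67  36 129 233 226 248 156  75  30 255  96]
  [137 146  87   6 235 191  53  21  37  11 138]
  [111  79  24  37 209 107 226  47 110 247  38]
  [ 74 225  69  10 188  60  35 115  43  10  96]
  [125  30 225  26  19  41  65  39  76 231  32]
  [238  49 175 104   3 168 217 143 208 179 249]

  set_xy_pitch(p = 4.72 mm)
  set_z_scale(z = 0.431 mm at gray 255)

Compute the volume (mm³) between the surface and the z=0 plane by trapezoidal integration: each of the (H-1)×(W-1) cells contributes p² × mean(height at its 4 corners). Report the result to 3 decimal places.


height_mm = gray/255 × 0.431; cell vol = 4.72² × mean(4 corners)
unit = 4.72² × 0.431 / (4×255) = 0.00941372 mm³ per gray-sum
row 0: Σ corner-gray over 10 cells = 3866  → 36.3934
row 1: Σ corner-gray over 10 cells = 3707  → 34.8966
row 2: Σ corner-gray over 10 cells = 4699  → 44.2351
row 3: Σ corner-gray over 10 cells = 4788  → 45.0729
row 4: Σ corner-gray over 10 cells = 4170  → 39.2552
row 5: Σ corner-gray over 10 cells = 4001  → 37.6643
row 6: Σ corner-gray over 10 cells = 3341  → 31.4512
row 7: Σ corner-gray over 10 cells = 4640  → 43.6796
Σ rows: total corner-gray = 33212  → 312.6483 mm³

312.648


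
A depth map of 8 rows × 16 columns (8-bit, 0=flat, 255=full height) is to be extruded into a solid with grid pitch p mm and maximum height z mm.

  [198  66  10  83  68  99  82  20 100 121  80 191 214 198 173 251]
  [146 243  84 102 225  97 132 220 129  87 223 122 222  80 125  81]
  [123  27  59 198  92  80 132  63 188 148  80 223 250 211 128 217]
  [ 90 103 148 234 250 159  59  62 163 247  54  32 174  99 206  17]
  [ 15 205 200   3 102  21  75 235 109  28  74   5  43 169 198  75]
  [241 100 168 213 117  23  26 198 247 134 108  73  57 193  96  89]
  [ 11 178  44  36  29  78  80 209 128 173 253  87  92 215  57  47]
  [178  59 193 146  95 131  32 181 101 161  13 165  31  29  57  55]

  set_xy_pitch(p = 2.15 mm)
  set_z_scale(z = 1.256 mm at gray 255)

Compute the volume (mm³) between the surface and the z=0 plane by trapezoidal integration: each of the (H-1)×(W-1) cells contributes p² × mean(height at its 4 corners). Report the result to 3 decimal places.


296.782

height_mm = gray/255 × 1.256; cell vol = 2.15² × mean(4 corners)
unit = 2.15² × 1.256 / (4×255) = 0.00569202 mm³ per gray-sum
row 0: Σ corner-gray over 15 cells = 7868  → 44.7848
row 1: Σ corner-gray over 15 cells = 8507  → 48.4220
row 2: Σ corner-gray over 15 cells = 8185  → 46.5892
row 3: Σ corner-gray over 15 cells = 7111  → 40.4760
row 4: Σ corner-gray over 15 cells = 6860  → 39.0473
row 5: Σ corner-gray over 15 cells = 7212  → 41.0508
row 6: Σ corner-gray over 15 cells = 6397  → 36.4118
Σ rows: total corner-gray = 52140  → 296.7819 mm³


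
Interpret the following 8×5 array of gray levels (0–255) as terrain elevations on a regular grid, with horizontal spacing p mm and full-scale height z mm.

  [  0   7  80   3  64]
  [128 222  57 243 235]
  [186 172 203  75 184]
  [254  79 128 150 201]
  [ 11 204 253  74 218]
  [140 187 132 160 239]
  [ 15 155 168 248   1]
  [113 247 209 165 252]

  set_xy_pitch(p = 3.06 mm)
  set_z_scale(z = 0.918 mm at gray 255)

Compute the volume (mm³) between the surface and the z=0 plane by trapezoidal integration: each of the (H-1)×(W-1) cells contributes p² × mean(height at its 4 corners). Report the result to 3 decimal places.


height_mm = gray/255 × 0.918; cell vol = 3.06² × mean(4 corners)
unit = 3.06² × 0.918 / (4×255) = 0.00842724 mm³ per gray-sum
row 0: Σ corner-gray over 4 cells = 1651  → 13.9134
row 1: Σ corner-gray over 4 cells = 2677  → 22.5597
row 2: Σ corner-gray over 4 cells = 2439  → 20.5540
row 3: Σ corner-gray over 4 cells = 2460  → 20.7310
row 4: Σ corner-gray over 4 cells = 2628  → 22.1468
row 5: Σ corner-gray over 4 cells = 2495  → 21.0260
row 6: Σ corner-gray over 4 cells = 2765  → 23.3013
Σ rows: total corner-gray = 17115  → 144.2322 mm³

144.232


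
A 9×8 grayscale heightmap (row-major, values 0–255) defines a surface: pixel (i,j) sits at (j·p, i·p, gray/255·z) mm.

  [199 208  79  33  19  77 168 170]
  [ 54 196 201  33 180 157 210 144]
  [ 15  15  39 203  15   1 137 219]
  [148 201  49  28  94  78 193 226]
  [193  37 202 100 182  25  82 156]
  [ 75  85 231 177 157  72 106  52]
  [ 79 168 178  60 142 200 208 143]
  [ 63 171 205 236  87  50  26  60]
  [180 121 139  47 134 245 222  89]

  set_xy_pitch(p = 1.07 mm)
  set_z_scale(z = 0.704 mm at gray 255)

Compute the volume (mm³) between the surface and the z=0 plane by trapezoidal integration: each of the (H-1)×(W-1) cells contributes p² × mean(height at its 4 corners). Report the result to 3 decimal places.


height_mm = gray/255 × 0.704; cell vol = 1.07² × mean(4 corners)
unit = 1.07² × 0.704 / (4×255) = 0.000790205 mm³ per gray-sum
row 0: Σ corner-gray over 7 cells = 3689  → 2.9151
row 1: Σ corner-gray over 7 cells = 3206  → 2.5334
row 2: Σ corner-gray over 7 cells = 2714  → 2.1446
row 3: Σ corner-gray over 7 cells = 3265  → 2.5800
row 4: Σ corner-gray over 7 cells = 3388  → 2.6772
row 5: Σ corner-gray over 7 cells = 3917  → 3.0952
row 6: Σ corner-gray over 7 cells = 3807  → 3.0083
row 7: Σ corner-gray over 7 cells = 3758  → 2.9696
Σ rows: total corner-gray = 27744  → 21.9235 mm³

21.923


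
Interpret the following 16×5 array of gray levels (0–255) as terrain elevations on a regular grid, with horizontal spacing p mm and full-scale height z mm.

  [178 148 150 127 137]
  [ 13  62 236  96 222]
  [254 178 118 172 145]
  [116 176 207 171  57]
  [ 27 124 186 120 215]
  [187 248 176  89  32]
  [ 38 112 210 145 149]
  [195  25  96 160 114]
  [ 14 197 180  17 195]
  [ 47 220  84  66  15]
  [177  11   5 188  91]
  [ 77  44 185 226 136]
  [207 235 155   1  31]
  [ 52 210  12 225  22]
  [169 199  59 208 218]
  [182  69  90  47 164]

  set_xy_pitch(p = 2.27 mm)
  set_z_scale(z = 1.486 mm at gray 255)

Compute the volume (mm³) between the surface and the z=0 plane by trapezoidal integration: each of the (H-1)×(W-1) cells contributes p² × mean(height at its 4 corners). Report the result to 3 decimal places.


height_mm = gray/255 × 1.486; cell vol = 2.27² × mean(4 corners)
unit = 2.27² × 1.486 / (4×255) = 0.00750707 mm³ per gray-sum
row 0: Σ corner-gray over 4 cells = 2188  → 16.4255
row 1: Σ corner-gray over 4 cells = 2358  → 17.7017
row 2: Σ corner-gray over 4 cells = 2616  → 19.6385
row 3: Σ corner-gray over 4 cells = 2383  → 17.8893
row 4: Σ corner-gray over 4 cells = 2347  → 17.6191
row 5: Σ corner-gray over 4 cells = 2366  → 17.7617
row 6: Σ corner-gray over 4 cells = 1992  → 14.9541
row 7: Σ corner-gray over 4 cells = 1868  → 14.0232
row 8: Σ corner-gray over 4 cells = 1799  → 13.5052
row 9: Σ corner-gray over 4 cells = 1478  → 11.0954
row 10: Σ corner-gray over 4 cells = 1799  → 13.5052
row 11: Σ corner-gray over 4 cells = 2143  → 16.0876
row 12: Σ corner-gray over 4 cells = 1988  → 14.9241
row 13: Σ corner-gray over 4 cells = 2287  → 17.1687
row 14: Σ corner-gray over 4 cells = 2077  → 15.5922
Σ rows: total corner-gray = 31689  → 237.8915 mm³

237.891


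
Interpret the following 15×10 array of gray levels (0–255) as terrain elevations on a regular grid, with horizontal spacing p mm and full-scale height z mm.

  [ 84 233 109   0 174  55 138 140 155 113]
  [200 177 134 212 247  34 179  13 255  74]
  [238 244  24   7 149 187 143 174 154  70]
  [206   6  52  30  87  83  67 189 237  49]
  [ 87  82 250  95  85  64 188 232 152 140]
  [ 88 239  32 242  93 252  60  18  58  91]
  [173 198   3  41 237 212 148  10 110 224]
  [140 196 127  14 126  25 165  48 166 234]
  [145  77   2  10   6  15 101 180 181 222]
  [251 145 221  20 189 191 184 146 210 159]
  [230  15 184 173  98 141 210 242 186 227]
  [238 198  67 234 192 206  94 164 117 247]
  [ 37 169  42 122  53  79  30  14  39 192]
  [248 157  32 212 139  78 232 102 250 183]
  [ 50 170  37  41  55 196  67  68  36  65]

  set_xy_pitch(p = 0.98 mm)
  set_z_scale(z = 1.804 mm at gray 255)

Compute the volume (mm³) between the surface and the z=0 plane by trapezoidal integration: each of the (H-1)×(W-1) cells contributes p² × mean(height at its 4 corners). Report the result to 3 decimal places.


110.833

height_mm = gray/255 × 1.804; cell vol = 0.98² × mean(4 corners)
unit = 0.98² × 1.804 / (4×255) = 0.00169859 mm³ per gray-sum
row 0: Σ corner-gray over 9 cells = 4981  → 8.4607
row 1: Σ corner-gray over 9 cells = 5248  → 8.9142
row 2: Σ corner-gray over 9 cells = 4229  → 7.1833
row 3: Σ corner-gray over 9 cells = 4280  → 7.2700
row 4: Σ corner-gray over 9 cells = 4690  → 7.9664
row 5: Σ corner-gray over 9 cells = 4482  → 7.6131
row 6: Σ corner-gray over 9 cells = 4423  → 7.5129
row 7: Σ corner-gray over 9 cells = 3619  → 6.1472
row 8: Σ corner-gray over 9 cells = 4533  → 7.6997
row 9: Σ corner-gray over 9 cells = 5977  → 10.1525
row 10: Σ corner-gray over 9 cells = 5984  → 10.1644
row 11: Σ corner-gray over 9 cells = 4354  → 7.3957
row 12: Σ corner-gray over 9 cells = 4160  → 7.0661
row 13: Σ corner-gray over 9 cells = 4290  → 7.2870
Σ rows: total corner-gray = 65250  → 110.8330 mm³


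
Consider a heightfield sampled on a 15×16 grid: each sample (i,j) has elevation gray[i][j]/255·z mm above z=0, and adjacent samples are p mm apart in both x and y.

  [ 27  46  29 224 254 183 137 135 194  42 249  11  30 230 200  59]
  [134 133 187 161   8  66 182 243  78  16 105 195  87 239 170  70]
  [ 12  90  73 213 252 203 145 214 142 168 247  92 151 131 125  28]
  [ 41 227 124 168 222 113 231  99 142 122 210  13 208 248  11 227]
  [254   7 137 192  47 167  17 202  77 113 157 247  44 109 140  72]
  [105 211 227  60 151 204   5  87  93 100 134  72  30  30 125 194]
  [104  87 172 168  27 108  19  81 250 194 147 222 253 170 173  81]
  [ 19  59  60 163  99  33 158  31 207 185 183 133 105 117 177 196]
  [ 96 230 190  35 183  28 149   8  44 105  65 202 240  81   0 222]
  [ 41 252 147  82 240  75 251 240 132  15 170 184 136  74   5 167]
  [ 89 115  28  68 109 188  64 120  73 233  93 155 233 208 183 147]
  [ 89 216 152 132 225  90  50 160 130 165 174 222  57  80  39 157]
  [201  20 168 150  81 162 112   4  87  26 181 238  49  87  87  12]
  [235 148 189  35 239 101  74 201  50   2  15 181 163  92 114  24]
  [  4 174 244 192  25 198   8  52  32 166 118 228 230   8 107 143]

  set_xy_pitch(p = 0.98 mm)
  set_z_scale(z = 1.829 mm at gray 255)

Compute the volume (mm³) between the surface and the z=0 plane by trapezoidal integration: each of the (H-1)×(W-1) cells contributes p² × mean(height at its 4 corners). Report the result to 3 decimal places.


186.271

height_mm = gray/255 × 1.829; cell vol = 0.98² × mean(4 corners)
unit = 0.98² × 1.829 / (4×255) = 0.00172213 mm³ per gray-sum
row 0: Σ corner-gray over 15 cells = 7958  → 13.7047
row 1: Σ corner-gray over 15 cells = 8476  → 14.5968
row 2: Σ corner-gray over 15 cells = 9076  → 15.6300
row 3: Σ corner-gray over 15 cells = 8182  → 14.0905
row 4: Σ corner-gray over 15 cells = 6995  → 12.0463
row 5: Σ corner-gray over 15 cells = 7684  → 13.2328
row 6: Σ corner-gray over 15 cells = 7962  → 13.7116
row 7: Σ corner-gray over 15 cells = 7073  → 12.1806
row 8: Σ corner-gray over 15 cells = 7652  → 13.1777
row 9: Σ corner-gray over 15 cells = 8190  → 14.1042
row 10: Σ corner-gray over 15 cells = 8006  → 13.7874
row 11: Σ corner-gray over 15 cells = 7147  → 12.3081
row 12: Σ corner-gray over 15 cells = 6584  → 11.3385
row 13: Σ corner-gray over 15 cells = 7178  → 12.3614
Σ rows: total corner-gray = 108163  → 186.2706 mm³
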